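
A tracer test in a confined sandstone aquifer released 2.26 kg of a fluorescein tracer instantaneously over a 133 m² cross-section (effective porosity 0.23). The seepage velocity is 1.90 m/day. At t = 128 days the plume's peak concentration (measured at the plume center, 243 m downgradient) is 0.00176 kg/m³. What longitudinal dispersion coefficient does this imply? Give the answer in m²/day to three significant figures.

At the plume center C_max = M/(n_e·A·√(4πDt)), so D = M²/(4πt·(n_e·A·C_max)²).
n_e·A·C_max = 0.23 × 133 × 0.00176 = 0.05384 kg/m.
D = 2.26²/(4π × 128 × 0.05384²) = 1.10 m²/day.

1.10 m²/day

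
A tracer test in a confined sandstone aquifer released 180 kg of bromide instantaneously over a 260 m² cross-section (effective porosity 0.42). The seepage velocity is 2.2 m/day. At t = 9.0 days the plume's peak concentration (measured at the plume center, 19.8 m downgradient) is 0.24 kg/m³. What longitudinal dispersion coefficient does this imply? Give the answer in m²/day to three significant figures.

0.417 m²/day

At the plume center C_max = M/(n_e·A·√(4πDt)), so D = M²/(4πt·(n_e·A·C_max)²).
n_e·A·C_max = 0.42 × 260 × 0.24 = 26.21 kg/m.
D = 180²/(4π × 9.0 × 26.21²) = 0.417 m²/day.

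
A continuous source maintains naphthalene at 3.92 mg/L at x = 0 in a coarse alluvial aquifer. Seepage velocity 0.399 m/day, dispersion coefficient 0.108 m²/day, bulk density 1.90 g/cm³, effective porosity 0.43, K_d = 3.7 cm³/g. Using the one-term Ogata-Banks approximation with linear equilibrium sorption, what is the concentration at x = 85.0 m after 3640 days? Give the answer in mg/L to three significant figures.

1.66 mg/L

Retardation factor R = 1 + ρ_b·K_d/n = 1 + 1.90 × 3.7/0.43 = 17.35.
Sorption retards both mechanisms: v_R = v/R = 0.02300 m/day, D_R = D/R = 0.006225 m²/day.
v_R·t = 0.02300 × 3640 = 83.72 m; 2√(D_R t) = 9.520 m; argument = (85.0 − 83.72)/9.520 = 0.1345.
C = C₀ × ½·erfc(0.1345) = 3.92 × 0.4246 = 1.66 mg/L.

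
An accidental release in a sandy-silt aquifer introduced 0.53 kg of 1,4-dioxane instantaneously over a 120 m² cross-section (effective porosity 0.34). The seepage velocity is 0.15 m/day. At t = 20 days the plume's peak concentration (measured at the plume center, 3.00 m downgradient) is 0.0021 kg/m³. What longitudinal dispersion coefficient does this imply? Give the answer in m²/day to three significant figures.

At the plume center C_max = M/(n_e·A·√(4πDt)), so D = M²/(4πt·(n_e·A·C_max)²).
n_e·A·C_max = 0.34 × 120 × 0.0021 = 0.08568 kg/m.
D = 0.53²/(4π × 20 × 0.08568²) = 0.152 m²/day.

0.152 m²/day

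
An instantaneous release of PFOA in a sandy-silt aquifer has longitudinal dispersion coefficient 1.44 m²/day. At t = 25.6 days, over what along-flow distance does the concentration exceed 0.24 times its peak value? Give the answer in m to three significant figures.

The plume is Gaussian with σ = √(2Dt) = √(2 × 1.44 × 25.6) = 8.587 m.
C/C_peak = exp(−Δx²/(2σ²)) = 0.24 ⇒ Δx = σ·√(−2 ln 0.24) = 8.587 × 1.689 = 14.50 m.
Width = 2Δx = 29.0 m.

29.0 m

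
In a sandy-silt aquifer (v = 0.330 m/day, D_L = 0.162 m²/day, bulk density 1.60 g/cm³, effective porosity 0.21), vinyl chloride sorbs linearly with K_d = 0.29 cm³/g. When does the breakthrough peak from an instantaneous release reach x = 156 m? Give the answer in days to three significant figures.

Retardation factor R = 1 + ρ_b·K_d/n = 1 + 1.60 × 0.29/0.21 = 3.210.
Sorption retards both mechanisms: v_R = v/R = 0.1028 m/day, D_R = D/R = 0.05047 m²/day.
Peak time from v_R²t² + 2D_R t − x² = 0: t = (√(D_R² + v_R²x²) − D_R)/v_R².
√(D_R² + v_R²x²) = √(0.05047² + 0.1028² × 156²) = 16.04; v_R² = 0.01057.
t = (16.04 − 0.05047)/0.01057 = 1510 days.

1510 days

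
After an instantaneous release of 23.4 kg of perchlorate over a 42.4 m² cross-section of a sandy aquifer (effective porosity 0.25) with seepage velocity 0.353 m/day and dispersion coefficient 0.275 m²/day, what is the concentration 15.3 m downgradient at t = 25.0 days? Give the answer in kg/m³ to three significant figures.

0.0517 kg/m³

For an instantaneous plane source, C(x,t) = M/(n_e·A·√(4πDt)) · exp(−(x−vt)²/(4Dt)), with n_e·A the pore (flow) area.
Plume center vt = 0.353 × 25.0 = 8.825 m, so the well at 15.3 m is 6.475 m downgradient of the peak.
√(4πDt) = 9.295 m, giving peak height M/(n_e·A·√(4πDt)) = 23.4/(0.25 × 42.4 × 9.295) = 0.2375 kg/m³.
(x−vt)²/(4Dt) = (6.475)²/(4 × 0.275 × 25.0) = 1.525; exp(−1.525) = 0.2176.
C = 0.2375 × 0.2176 = 0.0517 kg/m³.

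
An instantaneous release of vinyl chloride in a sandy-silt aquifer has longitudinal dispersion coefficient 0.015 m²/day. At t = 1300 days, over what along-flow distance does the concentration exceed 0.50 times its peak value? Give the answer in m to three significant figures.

14.7 m

The plume is Gaussian with σ = √(2Dt) = √(2 × 0.015 × 1300) = 6.245 m.
C/C_peak = exp(−Δx²/(2σ²)) = 0.50 ⇒ Δx = σ·√(−2 ln 0.50) = 6.245 × 1.177 = 7.350 m.
Width = 2Δx = 14.7 m.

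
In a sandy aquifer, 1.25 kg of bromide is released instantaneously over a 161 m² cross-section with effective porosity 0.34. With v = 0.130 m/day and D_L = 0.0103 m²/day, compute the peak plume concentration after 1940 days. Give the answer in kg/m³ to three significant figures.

0.00144 kg/m³

The peak of an instantaneous 1D plume sits at x = vt; there the Gaussian factor is 1 and C_max = M/(n_e·A·√(4πDt)), where n_e·A is the pore area the mass is dissolved in.
√(4πDt) = √(4π × 0.0103 × 1940) = 15.85 m, so C_max = 1.25/(0.34 × 161 × 15.85) = 0.00144 kg/m³.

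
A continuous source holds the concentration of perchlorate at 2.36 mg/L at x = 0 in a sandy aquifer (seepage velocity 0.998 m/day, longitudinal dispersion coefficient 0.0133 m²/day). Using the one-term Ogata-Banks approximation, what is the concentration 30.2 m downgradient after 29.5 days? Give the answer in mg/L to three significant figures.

0.462 mg/L

For a continuous step input, C/C₀ ≈ ½·erfc((x−vt)/(2√(Dt))).
vt = 0.998 × 29.5 = 29.441 m and 2√(Dt) = 2√(0.0133 × 29.5) = 1.253 m.
Argument (x−vt)/(2√(Dt)) = (30.2 − 29.441)/1.253 = 0.6057; ½·erfc(0.6057) = 0.1958.
C = 2.36 × 0.1958 = 0.462 mg/L.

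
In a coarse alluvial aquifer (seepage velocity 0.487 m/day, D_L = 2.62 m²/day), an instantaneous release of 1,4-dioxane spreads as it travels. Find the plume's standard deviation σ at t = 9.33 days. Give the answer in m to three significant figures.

6.99 m

Dispersive spreading gives a Gaussian with σ² = 2Dt; advection only shifts the center.
σ = √(2 × 2.62 × 9.33) = 6.99 m.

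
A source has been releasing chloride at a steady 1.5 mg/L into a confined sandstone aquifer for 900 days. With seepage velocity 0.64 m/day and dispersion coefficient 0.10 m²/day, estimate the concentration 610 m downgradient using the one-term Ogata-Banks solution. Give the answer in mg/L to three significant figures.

0.00845 mg/L

For a continuous step input, C/C₀ ≈ ½·erfc((x−vt)/(2√(Dt))).
vt = 0.64 × 900 = 576 m and 2√(Dt) = 2√(0.10 × 900) = 18.97 m.
Argument (x−vt)/(2√(Dt)) = (610 − 576)/18.97 = 1.792; ½·erfc(1.792) = 0.005634.
C = 1.5 × 0.005634 = 0.00845 mg/L.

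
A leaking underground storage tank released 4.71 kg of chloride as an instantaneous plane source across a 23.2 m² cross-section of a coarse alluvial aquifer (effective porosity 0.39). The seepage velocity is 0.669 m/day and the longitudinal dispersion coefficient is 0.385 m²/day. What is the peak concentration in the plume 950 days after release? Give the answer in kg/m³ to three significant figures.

0.00768 kg/m³

The peak of an instantaneous 1D plume sits at x = vt; there the Gaussian factor is 1 and C_max = M/(n_e·A·√(4πDt)), where n_e·A is the pore area the mass is dissolved in.
√(4πDt) = √(4π × 0.385 × 950) = 67.79 m, so C_max = 4.71/(0.39 × 23.2 × 67.79) = 0.00768 kg/m³.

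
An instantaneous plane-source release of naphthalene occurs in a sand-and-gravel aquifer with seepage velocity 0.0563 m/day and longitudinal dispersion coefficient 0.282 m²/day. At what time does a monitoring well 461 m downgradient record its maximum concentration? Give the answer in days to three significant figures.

8100 days

For the 1D instantaneous-source solution, setting ∂C/∂t = 0 at fixed x gives v²t² + 2Dt − x² = 0, so t = (√(D² + v²x²) − D)/v².
√(D² + v²x²) = √(0.282² + 0.0563² × 461²) = 25.96; v² = 0.00316969.
t = (25.96 − 0.282)/0.00316969 = 8100 days (vs. the pure-advection estimate x/v = 8190 d).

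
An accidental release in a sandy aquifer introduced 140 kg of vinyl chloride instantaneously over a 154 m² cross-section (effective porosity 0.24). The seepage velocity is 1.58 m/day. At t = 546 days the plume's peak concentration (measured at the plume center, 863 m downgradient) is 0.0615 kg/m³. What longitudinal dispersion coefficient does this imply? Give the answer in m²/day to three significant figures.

0.553 m²/day

At the plume center C_max = M/(n_e·A·√(4πDt)), so D = M²/(4πt·(n_e·A·C_max)²).
n_e·A·C_max = 0.24 × 154 × 0.0615 = 2.273 kg/m.
D = 140²/(4π × 546 × 2.273²) = 0.553 m²/day.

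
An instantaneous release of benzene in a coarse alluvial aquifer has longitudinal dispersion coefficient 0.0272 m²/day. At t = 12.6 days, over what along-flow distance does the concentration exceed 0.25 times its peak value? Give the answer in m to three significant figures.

2.76 m

The plume is Gaussian with σ = √(2Dt) = √(2 × 0.0272 × 12.6) = 0.8279 m.
C/C_peak = exp(−Δx²/(2σ²)) = 0.25 ⇒ Δx = σ·√(−2 ln 0.25) = 0.8279 × 1.665 = 1.378 m.
Width = 2Δx = 2.76 m.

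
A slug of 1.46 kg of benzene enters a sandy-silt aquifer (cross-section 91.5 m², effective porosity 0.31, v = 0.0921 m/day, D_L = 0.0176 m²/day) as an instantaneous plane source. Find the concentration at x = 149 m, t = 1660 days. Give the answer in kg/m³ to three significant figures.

0.00236 kg/m³

For an instantaneous plane source, C(x,t) = M/(n_e·A·√(4πDt)) · exp(−(x−vt)²/(4Dt)), with n_e·A the pore (flow) area.
Plume center vt = 0.0921 × 1660 = 152.886 m, so the well at 149 m is 3.886 m upgradient of the peak.
√(4πDt) = 19.16 m, giving peak height M/(n_e·A·√(4πDt)) = 1.46/(0.31 × 91.5 × 19.16) = 0.002686 kg/m³.
(x−vt)²/(4Dt) = (-3.886)²/(4 × 0.0176 × 1660) = 0.1292; exp(−0.1292) = 0.8788.
C = 0.002686 × 0.8788 = 0.00236 kg/m³.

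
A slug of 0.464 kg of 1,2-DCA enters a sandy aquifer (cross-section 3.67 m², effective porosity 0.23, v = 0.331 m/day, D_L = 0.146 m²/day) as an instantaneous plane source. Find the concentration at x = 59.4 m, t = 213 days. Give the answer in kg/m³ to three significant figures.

For an instantaneous plane source, C(x,t) = M/(n_e·A·√(4πDt)) · exp(−(x−vt)²/(4Dt)), with n_e·A the pore (flow) area.
Plume center vt = 0.331 × 213 = 70.503 m, so the well at 59.4 m is 11.103 m upgradient of the peak.
√(4πDt) = 19.77 m, giving peak height M/(n_e·A·√(4πDt)) = 0.464/(0.23 × 3.67 × 19.77) = 0.02780 kg/m³.
(x−vt)²/(4Dt) = (-11.103)²/(4 × 0.146 × 213) = 0.9910; exp(−0.9910) = 0.3712.
C = 0.02780 × 0.3712 = 0.0103 kg/m³.

0.0103 kg/m³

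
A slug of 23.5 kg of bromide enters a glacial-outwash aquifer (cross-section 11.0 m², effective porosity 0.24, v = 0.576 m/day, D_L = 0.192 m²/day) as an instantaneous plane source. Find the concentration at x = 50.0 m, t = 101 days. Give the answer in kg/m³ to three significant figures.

0.241 kg/m³

For an instantaneous plane source, C(x,t) = M/(n_e·A·√(4πDt)) · exp(−(x−vt)²/(4Dt)), with n_e·A the pore (flow) area.
Plume center vt = 0.576 × 101 = 58.176 m, so the well at 50.0 m is 8.176 m upgradient of the peak.
√(4πDt) = 15.61 m, giving peak height M/(n_e·A·√(4πDt)) = 23.5/(0.24 × 11.0 × 15.61) = 0.5702 kg/m³.
(x−vt)²/(4Dt) = (-8.176)²/(4 × 0.192 × 101) = 0.8618; exp(−0.8618) = 0.4224.
C = 0.5702 × 0.4224 = 0.241 kg/m³.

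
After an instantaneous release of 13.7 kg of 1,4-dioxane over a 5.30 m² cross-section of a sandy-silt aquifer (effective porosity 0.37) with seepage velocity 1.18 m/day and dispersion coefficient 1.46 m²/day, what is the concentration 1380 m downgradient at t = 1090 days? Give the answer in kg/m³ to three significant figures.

For an instantaneous plane source, C(x,t) = M/(n_e·A·√(4πDt)) · exp(−(x−vt)²/(4Dt)), with n_e·A the pore (flow) area.
Plume center vt = 1.18 × 1090 = 1286.2 m, so the well at 1380 m is 93.8 m downgradient of the peak.
√(4πDt) = 141.4 m, giving peak height M/(n_e·A·√(4πDt)) = 13.7/(0.37 × 5.30 × 141.4) = 0.04941 kg/m³.
(x−vt)²/(4Dt) = (93.8)²/(4 × 1.46 × 1090) = 1.382; exp(−1.382) = 0.2511.
C = 0.04941 × 0.2511 = 0.0124 kg/m³.

0.0124 kg/m³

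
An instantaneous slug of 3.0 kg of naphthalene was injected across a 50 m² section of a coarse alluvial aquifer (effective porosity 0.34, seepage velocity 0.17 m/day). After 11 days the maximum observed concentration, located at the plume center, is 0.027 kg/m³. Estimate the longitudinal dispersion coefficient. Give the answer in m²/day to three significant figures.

0.309 m²/day

At the plume center C_max = M/(n_e·A·√(4πDt)), so D = M²/(4πt·(n_e·A·C_max)²).
n_e·A·C_max = 0.34 × 50 × 0.027 = 0.4590 kg/m.
D = 3.0²/(4π × 11 × 0.4590²) = 0.309 m²/day.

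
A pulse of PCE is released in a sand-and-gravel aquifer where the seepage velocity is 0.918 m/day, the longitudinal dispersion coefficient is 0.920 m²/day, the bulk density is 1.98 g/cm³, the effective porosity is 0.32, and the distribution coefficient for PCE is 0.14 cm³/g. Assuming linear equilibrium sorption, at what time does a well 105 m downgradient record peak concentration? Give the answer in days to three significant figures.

Retardation factor R = 1 + ρ_b·K_d/n = 1 + 1.98 × 0.14/0.32 = 1.866.
Sorption retards both mechanisms: v_R = v/R = 0.4920 m/day, D_R = D/R = 0.4930 m²/day.
Peak time from v_R²t² + 2D_R t − x² = 0: t = (√(D_R² + v_R²x²) − D_R)/v_R².
√(D_R² + v_R²x²) = √(0.4930² + 0.4920² × 105²) = 51.66; v_R² = 0.2421.
t = (51.66 − 0.4930)/0.2421 = 211 days.

211 days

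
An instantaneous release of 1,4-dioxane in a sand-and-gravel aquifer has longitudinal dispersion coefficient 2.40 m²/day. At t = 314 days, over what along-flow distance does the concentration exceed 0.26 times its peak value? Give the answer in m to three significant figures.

The plume is Gaussian with σ = √(2Dt) = √(2 × 2.40 × 314) = 38.82 m.
C/C_peak = exp(−Δx²/(2σ²)) = 0.26 ⇒ Δx = σ·√(−2 ln 0.26) = 38.82 × 1.641 = 63.70 m.
Width = 2Δx = 127 m.

127 m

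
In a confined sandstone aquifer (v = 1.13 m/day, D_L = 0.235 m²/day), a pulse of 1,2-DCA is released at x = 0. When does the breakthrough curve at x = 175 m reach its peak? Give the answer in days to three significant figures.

155 days

For the 1D instantaneous-source solution, setting ∂C/∂t = 0 at fixed x gives v²t² + 2Dt − x² = 0, so t = (√(D² + v²x²) − D)/v².
√(D² + v²x²) = √(0.235² + 1.13² × 175²) = 197.8; v² = 1.2769.
t = (197.8 − 0.235)/1.2769 = 155 days (vs. the pure-advection estimate x/v = 155 d).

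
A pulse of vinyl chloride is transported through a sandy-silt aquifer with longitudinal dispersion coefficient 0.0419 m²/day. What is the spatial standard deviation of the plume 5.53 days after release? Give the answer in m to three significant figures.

Dispersive spreading gives a Gaussian with σ² = 2Dt; advection only shifts the center.
σ = √(2 × 0.0419 × 5.53) = 0.681 m.

0.681 m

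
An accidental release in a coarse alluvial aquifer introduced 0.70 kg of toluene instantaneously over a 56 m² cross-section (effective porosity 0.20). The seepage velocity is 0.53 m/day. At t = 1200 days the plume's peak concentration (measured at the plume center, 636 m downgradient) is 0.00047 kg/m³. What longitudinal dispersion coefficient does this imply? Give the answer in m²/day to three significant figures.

1.17 m²/day

At the plume center C_max = M/(n_e·A·√(4πDt)), so D = M²/(4πt·(n_e·A·C_max)²).
n_e·A·C_max = 0.20 × 56 × 0.00047 = 0.005264 kg/m.
D = 0.70²/(4π × 1200 × 0.005264²) = 1.17 m²/day.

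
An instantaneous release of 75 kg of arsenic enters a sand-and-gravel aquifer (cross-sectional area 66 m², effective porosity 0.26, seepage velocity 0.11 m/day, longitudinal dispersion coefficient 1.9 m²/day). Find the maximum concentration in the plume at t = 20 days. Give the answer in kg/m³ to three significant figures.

The peak of an instantaneous 1D plume sits at x = vt; there the Gaussian factor is 1 and C_max = M/(n_e·A·√(4πDt)), where n_e·A is the pore area the mass is dissolved in.
√(4πDt) = √(4π × 1.9 × 20) = 21.85 m, so C_max = 75/(0.26 × 66 × 21.85) = 0.200 kg/m³.

0.200 kg/m³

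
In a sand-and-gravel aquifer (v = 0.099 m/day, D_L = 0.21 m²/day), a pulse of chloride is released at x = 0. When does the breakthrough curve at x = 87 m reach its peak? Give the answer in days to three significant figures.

858 days

For the 1D instantaneous-source solution, setting ∂C/∂t = 0 at fixed x gives v²t² + 2Dt − x² = 0, so t = (√(D² + v²x²) − D)/v².
√(D² + v²x²) = √(0.21² + 0.099² × 87²) = 8.616; v² = 0.009801.
t = (8.616 − 0.21)/0.009801 = 858 days (vs. the pure-advection estimate x/v = 879 d).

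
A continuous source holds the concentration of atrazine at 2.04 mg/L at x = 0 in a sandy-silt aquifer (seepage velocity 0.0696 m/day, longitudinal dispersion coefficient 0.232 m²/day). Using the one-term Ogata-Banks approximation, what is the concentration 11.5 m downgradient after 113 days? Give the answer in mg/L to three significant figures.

For a continuous step input, C/C₀ ≈ ½·erfc((x−vt)/(2√(Dt))).
vt = 0.0696 × 113 = 7.8648 m and 2√(Dt) = 2√(0.232 × 113) = 10.24 m.
Argument (x−vt)/(2√(Dt)) = (11.5 − 7.8648)/10.24 = 0.3550; ½·erfc(0.3550) = 0.3078.
C = 2.04 × 0.3078 = 0.628 mg/L.

0.628 mg/L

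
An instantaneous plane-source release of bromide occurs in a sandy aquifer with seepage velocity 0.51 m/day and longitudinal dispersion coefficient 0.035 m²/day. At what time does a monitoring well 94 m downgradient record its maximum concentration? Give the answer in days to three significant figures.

For the 1D instantaneous-source solution, setting ∂C/∂t = 0 at fixed x gives v²t² + 2Dt − x² = 0, so t = (√(D² + v²x²) − D)/v².
√(D² + v²x²) = √(0.035² + 0.51² × 94²) = 47.94; v² = 0.2601.
t = (47.94 − 0.035)/0.2601 = 184 days (vs. the pure-advection estimate x/v = 184 d).

184 days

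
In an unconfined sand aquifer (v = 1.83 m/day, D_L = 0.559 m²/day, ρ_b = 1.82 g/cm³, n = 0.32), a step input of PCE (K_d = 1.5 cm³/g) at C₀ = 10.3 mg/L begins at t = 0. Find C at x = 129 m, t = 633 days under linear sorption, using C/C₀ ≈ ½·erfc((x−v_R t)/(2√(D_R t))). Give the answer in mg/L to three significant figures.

Retardation factor R = 1 + ρ_b·K_d/n = 1 + 1.82 × 1.5/0.32 = 9.531.
Sorption retards both mechanisms: v_R = v/R = 0.1920 m/day, D_R = D/R = 0.05865 m²/day.
v_R·t = 0.1920 × 633 = 121.536 m; 2√(D_R t) = 12.19 m; argument = (129 − 121.536)/12.19 = 0.6123.
C = C₀ × ½·erfc(0.6123) = 10.3 × 0.1933 = 1.99 mg/L.

1.99 mg/L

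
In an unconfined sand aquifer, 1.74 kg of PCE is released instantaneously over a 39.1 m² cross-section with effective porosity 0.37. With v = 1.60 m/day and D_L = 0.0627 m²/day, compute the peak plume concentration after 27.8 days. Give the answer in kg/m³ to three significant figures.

0.0257 kg/m³

The peak of an instantaneous 1D plume sits at x = vt; there the Gaussian factor is 1 and C_max = M/(n_e·A·√(4πDt)), where n_e·A is the pore area the mass is dissolved in.
√(4πDt) = √(4π × 0.0627 × 27.8) = 4.680 m, so C_max = 1.74/(0.37 × 39.1 × 4.680) = 0.0257 kg/m³.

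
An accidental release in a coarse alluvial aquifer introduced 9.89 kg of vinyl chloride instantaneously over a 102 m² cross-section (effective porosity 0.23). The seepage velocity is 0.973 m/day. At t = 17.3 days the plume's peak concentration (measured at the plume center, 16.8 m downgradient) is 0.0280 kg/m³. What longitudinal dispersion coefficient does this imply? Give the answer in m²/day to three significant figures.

1.04 m²/day

At the plume center C_max = M/(n_e·A·√(4πDt)), so D = M²/(4πt·(n_e·A·C_max)²).
n_e·A·C_max = 0.23 × 102 × 0.0280 = 0.6569 kg/m.
D = 9.89²/(4π × 17.3 × 0.6569²) = 1.04 m²/day.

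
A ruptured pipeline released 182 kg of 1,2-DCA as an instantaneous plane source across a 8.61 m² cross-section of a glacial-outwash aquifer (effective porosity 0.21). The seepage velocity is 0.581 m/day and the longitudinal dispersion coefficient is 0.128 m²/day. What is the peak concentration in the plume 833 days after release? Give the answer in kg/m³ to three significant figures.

The peak of an instantaneous 1D plume sits at x = vt; there the Gaussian factor is 1 and C_max = M/(n_e·A·√(4πDt)), where n_e·A is the pore area the mass is dissolved in.
√(4πDt) = √(4π × 0.128 × 833) = 36.60 m, so C_max = 182/(0.21 × 8.61 × 36.60) = 2.75 kg/m³.

2.75 kg/m³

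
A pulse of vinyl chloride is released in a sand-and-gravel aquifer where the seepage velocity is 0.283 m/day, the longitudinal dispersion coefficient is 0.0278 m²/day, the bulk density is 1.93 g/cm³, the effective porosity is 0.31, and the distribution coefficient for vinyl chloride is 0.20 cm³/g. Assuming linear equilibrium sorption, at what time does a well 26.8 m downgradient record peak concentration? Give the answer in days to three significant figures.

Retardation factor R = 1 + ρ_b·K_d/n = 1 + 1.93 × 0.20/0.31 = 2.245.
Sorption retards both mechanisms: v_R = v/R = 0.1261 m/day, D_R = D/R = 0.01238 m²/day.
Peak time from v_R²t² + 2D_R t − x² = 0: t = (√(D_R² + v_R²x²) − D_R)/v_R².
√(D_R² + v_R²x²) = √(0.01238² + 0.1261² × 26.8²) = 3.380; v_R² = 0.01590.
t = (3.380 − 0.01238)/0.01590 = 212 days.

212 days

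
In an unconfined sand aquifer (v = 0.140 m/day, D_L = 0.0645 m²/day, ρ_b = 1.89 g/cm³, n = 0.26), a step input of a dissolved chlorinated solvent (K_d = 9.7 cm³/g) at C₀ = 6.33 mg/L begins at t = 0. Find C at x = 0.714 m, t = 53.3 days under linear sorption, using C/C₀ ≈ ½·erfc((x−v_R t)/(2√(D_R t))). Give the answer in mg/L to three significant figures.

0.156 mg/L

Retardation factor R = 1 + ρ_b·K_d/n = 1 + 1.89 × 9.7/0.26 = 71.51.
Sorption retards both mechanisms: v_R = v/R = 0.001958 m/day, D_R = D/R = 0.0009020 m²/day.
v_R·t = 0.001958 × 53.3 = 0.1043614 m; 2√(D_R t) = 0.4385 m; argument = (0.714 − 0.1043614)/0.4385 = 1.390.
C = C₀ × ½·erfc(1.390) = 6.33 × 0.02466 = 0.156 mg/L.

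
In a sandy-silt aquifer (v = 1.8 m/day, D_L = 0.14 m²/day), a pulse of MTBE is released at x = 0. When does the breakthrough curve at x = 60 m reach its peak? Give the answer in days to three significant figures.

For the 1D instantaneous-source solution, setting ∂C/∂t = 0 at fixed x gives v²t² + 2Dt − x² = 0, so t = (√(D² + v²x²) − D)/v².
√(D² + v²x²) = √(0.14² + 1.8² × 60²) = 108.0; v² = 3.24.
t = (108.0 − 0.14)/3.24 = 33.3 days (vs. the pure-advection estimate x/v = 33.3 d).

33.3 days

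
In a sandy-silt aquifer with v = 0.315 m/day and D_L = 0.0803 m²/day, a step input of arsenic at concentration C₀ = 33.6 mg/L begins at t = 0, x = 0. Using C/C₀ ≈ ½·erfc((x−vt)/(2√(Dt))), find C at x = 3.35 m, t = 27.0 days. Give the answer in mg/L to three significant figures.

For a continuous step input, C/C₀ ≈ ½·erfc((x−vt)/(2√(Dt))).
vt = 0.315 × 27.0 = 8.505 m and 2√(Dt) = 2√(0.0803 × 27.0) = 2.945 m.
Argument (x−vt)/(2√(Dt)) = (3.35 − 8.505)/2.945 = -1.750; ½·erfc(-1.750) = 0.9933.
C = 33.6 × 0.9933 = 33.4 mg/L.

33.4 mg/L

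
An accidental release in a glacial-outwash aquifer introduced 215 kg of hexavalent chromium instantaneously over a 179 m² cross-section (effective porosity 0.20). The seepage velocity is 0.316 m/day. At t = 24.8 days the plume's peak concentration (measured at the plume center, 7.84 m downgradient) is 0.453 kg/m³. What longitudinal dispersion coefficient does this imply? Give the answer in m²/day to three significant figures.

0.564 m²/day

At the plume center C_max = M/(n_e·A·√(4πDt)), so D = M²/(4πt·(n_e·A·C_max)²).
n_e·A·C_max = 0.20 × 179 × 0.453 = 16.22 kg/m.
D = 215²/(4π × 24.8 × 16.22²) = 0.564 m²/day.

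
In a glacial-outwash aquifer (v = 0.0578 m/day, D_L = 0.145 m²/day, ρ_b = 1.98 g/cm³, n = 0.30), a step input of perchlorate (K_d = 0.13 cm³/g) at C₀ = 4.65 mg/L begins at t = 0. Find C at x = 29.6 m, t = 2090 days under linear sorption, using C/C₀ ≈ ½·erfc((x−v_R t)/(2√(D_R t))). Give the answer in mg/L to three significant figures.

Retardation factor R = 1 + ρ_b·K_d/n = 1 + 1.98 × 0.13/0.30 = 1.858.
Sorption retards both mechanisms: v_R = v/R = 0.03111 m/day, D_R = D/R = 0.07804 m²/day.
v_R·t = 0.03111 × 2090 = 65.0199 m; 2√(D_R t) = 25.54 m; argument = (29.6 − 65.0199)/25.54 = -1.387.
C = C₀ × ½·erfc(-1.387) = 4.65 × 0.9751 = 4.53 mg/L.

4.53 mg/L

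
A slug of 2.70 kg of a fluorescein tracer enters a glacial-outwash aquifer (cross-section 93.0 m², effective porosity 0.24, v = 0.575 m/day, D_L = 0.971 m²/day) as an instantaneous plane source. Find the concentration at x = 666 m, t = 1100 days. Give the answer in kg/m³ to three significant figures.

0.000803 kg/m³

For an instantaneous plane source, C(x,t) = M/(n_e·A·√(4πDt)) · exp(−(x−vt)²/(4Dt)), with n_e·A the pore (flow) area.
Plume center vt = 0.575 × 1100 = 632.5 m, so the well at 666 m is 33.5 m downgradient of the peak.
√(4πDt) = 115.9 m, giving peak height M/(n_e·A·√(4πDt)) = 2.70/(0.24 × 93.0 × 115.9) = 0.001044 kg/m³.
(x−vt)²/(4Dt) = (33.5)²/(4 × 0.971 × 1100) = 0.2627; exp(−0.2627) = 0.7690.
C = 0.001044 × 0.7690 = 0.000803 kg/m³.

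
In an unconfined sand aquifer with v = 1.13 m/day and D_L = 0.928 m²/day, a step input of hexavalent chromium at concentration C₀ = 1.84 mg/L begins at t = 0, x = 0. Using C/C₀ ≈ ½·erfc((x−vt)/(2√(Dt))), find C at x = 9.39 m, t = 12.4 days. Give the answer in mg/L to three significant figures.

1.53 mg/L

For a continuous step input, C/C₀ ≈ ½·erfc((x−vt)/(2√(Dt))).
vt = 1.13 × 12.4 = 14.012 m and 2√(Dt) = 2√(0.928 × 12.4) = 6.784 m.
Argument (x−vt)/(2√(Dt)) = (9.39 − 14.012)/6.784 = -0.6813; ½·erfc(-0.6813) = 0.8324.
C = 1.84 × 0.8324 = 1.53 mg/L.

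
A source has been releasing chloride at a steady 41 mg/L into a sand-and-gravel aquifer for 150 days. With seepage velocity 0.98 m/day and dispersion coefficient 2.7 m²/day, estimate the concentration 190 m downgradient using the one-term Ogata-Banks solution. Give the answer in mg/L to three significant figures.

For a continuous step input, C/C₀ ≈ ½·erfc((x−vt)/(2√(Dt))).
vt = 0.98 × 150 = 147 m and 2√(Dt) = 2√(2.7 × 150) = 40.25 m.
Argument (x−vt)/(2√(Dt)) = (190 − 147)/40.25 = 1.068; ½·erfc(1.068) = 0.06547.
C = 41 × 0.06547 = 2.68 mg/L.

2.68 mg/L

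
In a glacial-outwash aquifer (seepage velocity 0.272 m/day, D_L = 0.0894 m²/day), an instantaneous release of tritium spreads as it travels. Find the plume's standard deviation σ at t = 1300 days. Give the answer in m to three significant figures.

15.2 m

Dispersive spreading gives a Gaussian with σ² = 2Dt; advection only shifts the center.
σ = √(2 × 0.0894 × 1300) = 15.2 m.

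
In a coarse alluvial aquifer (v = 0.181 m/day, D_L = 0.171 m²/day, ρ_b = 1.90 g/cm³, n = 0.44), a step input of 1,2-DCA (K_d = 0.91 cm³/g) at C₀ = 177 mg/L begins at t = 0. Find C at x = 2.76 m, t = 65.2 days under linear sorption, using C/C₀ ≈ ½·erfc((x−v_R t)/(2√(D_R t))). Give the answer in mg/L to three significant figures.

Retardation factor R = 1 + ρ_b·K_d/n = 1 + 1.90 × 0.91/0.44 = 4.930.
Sorption retards both mechanisms: v_R = v/R = 0.03671 m/day, D_R = D/R = 0.03469 m²/day.
v_R·t = 0.03671 × 65.2 = 2.393492 m; 2√(D_R t) = 3.008 m; argument = (2.76 − 2.393492)/3.008 = 0.1218.
C = C₀ × ½·erfc(0.1218) = 177 × 0.4316 = 76.4 mg/L.

76.4 mg/L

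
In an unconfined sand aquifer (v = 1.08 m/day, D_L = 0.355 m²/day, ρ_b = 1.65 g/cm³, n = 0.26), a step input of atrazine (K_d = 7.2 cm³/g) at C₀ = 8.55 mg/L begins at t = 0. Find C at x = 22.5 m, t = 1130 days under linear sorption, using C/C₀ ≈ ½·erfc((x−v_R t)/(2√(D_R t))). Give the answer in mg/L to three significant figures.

Retardation factor R = 1 + ρ_b·K_d/n = 1 + 1.65 × 7.2/0.26 = 46.69.
Sorption retards both mechanisms: v_R = v/R = 0.02313 m/day, D_R = D/R = 0.007603 m²/day.
v_R·t = 0.02313 × 1130 = 26.1369 m; 2√(D_R t) = 5.862 m; argument = (22.5 − 26.1369)/5.862 = -0.6204.
C = C₀ × ½·erfc(-0.6204) = 8.55 × 0.8099 = 6.92 mg/L.

6.92 mg/L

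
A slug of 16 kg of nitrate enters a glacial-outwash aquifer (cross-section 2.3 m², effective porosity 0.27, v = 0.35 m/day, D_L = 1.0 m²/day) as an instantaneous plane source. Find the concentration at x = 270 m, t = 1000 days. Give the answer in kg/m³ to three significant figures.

For an instantaneous plane source, C(x,t) = M/(n_e·A·√(4πDt)) · exp(−(x−vt)²/(4Dt)), with n_e·A the pore (flow) area.
Plume center vt = 0.35 × 1000 = 350 m, so the well at 270 m is 80 m upgradient of the peak.
√(4πDt) = 112.1 m, giving peak height M/(n_e·A·√(4πDt)) = 16/(0.27 × 2.3 × 112.1) = 0.2298 kg/m³.
(x−vt)²/(4Dt) = (-80)²/(4 × 1.0 × 1000) = 1.600; exp(−1.600) = 0.2019.
C = 0.2298 × 0.2019 = 0.0464 kg/m³.

0.0464 kg/m³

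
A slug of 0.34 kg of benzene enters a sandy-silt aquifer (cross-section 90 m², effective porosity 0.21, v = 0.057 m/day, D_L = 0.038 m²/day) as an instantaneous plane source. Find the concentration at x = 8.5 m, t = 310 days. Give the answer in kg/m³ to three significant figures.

For an instantaneous plane source, C(x,t) = M/(n_e·A·√(4πDt)) · exp(−(x−vt)²/(4Dt)), with n_e·A the pore (flow) area.
Plume center vt = 0.057 × 310 = 17.67 m, so the well at 8.5 m is 9.17 m upgradient of the peak.
√(4πDt) = 12.17 m, giving peak height M/(n_e·A·√(4πDt)) = 0.34/(0.21 × 90 × 12.17) = 0.001478 kg/m³.
(x−vt)²/(4Dt) = (-9.17)²/(4 × 0.038 × 310) = 1.785; exp(−1.785) = 0.1678.
C = 0.001478 × 0.1678 = 0.000248 kg/m³.

0.000248 kg/m³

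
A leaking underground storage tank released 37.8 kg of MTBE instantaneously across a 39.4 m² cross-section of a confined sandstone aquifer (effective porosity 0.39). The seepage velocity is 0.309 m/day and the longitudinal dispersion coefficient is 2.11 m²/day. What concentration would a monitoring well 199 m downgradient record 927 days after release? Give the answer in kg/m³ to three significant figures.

0.00590 kg/m³

For an instantaneous plane source, C(x,t) = M/(n_e·A·√(4πDt)) · exp(−(x−vt)²/(4Dt)), with n_e·A the pore (flow) area.
Plume center vt = 0.309 × 927 = 286.443 m, so the well at 199 m is 87.443 m upgradient of the peak.
√(4πDt) = 156.8 m, giving peak height M/(n_e·A·√(4πDt)) = 37.8/(0.39 × 39.4 × 156.8) = 0.01569 kg/m³.
(x−vt)²/(4Dt) = (-87.443)²/(4 × 2.11 × 927) = 0.9773; exp(−0.9773) = 0.3763.
C = 0.01569 × 0.3763 = 0.00590 kg/m³.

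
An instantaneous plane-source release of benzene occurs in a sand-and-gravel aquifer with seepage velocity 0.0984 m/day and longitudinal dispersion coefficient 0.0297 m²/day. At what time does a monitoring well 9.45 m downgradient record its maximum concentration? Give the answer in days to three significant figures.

93.0 days

For the 1D instantaneous-source solution, setting ∂C/∂t = 0 at fixed x gives v²t² + 2Dt − x² = 0, so t = (√(D² + v²x²) − D)/v².
√(D² + v²x²) = √(0.0297² + 0.0984² × 9.45²) = 0.9304; v² = 0.00968256.
t = (0.9304 − 0.0297)/0.00968256 = 93.0 days (vs. the pure-advection estimate x/v = 96.0 d).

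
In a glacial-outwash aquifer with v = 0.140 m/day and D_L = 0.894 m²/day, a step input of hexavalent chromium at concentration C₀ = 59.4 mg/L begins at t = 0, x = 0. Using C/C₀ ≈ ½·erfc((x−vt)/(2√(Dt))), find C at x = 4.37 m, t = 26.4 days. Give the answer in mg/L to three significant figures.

27.4 mg/L

For a continuous step input, C/C₀ ≈ ½·erfc((x−vt)/(2√(Dt))).
vt = 0.140 × 26.4 = 3.696 m and 2√(Dt) = 2√(0.894 × 26.4) = 9.716 m.
Argument (x−vt)/(2√(Dt)) = (4.37 − 3.696)/9.716 = 0.06937; ½·erfc(0.06937) = 0.4609.
C = 59.4 × 0.4609 = 27.4 mg/L.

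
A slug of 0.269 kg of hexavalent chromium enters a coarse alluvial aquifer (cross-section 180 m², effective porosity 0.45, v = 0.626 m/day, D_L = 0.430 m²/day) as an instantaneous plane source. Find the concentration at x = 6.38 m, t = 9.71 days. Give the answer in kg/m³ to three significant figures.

0.000456 kg/m³

For an instantaneous plane source, C(x,t) = M/(n_e·A·√(4πDt)) · exp(−(x−vt)²/(4Dt)), with n_e·A the pore (flow) area.
Plume center vt = 0.626 × 9.71 = 6.07846 m, so the well at 6.38 m is 0.30154 m downgradient of the peak.
√(4πDt) = 7.244 m, giving peak height M/(n_e·A·√(4πDt)) = 0.269/(0.45 × 180 × 7.244) = 0.0004584 kg/m³.
(x−vt)²/(4Dt) = (0.30154)²/(4 × 0.430 × 9.71) = 0.005444; exp(−0.005444) = 0.9946.
C = 0.0004584 × 0.9946 = 0.000456 kg/m³.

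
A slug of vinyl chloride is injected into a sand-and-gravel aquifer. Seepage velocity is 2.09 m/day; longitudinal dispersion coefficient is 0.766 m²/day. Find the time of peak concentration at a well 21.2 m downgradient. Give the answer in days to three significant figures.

For the 1D instantaneous-source solution, setting ∂C/∂t = 0 at fixed x gives v²t² + 2Dt − x² = 0, so t = (√(D² + v²x²) − D)/v².
√(D² + v²x²) = √(0.766² + 2.09² × 21.2²) = 44.31; v² = 4.3681.
t = (44.31 − 0.766)/4.3681 = 9.97 days (vs. the pure-advection estimate x/v = 10.1 d).

9.97 days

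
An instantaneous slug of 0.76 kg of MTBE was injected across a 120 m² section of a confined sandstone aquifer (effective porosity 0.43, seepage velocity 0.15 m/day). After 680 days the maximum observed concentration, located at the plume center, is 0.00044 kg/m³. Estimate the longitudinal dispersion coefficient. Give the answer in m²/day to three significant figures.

0.131 m²/day

At the plume center C_max = M/(n_e·A·√(4πDt)), so D = M²/(4πt·(n_e·A·C_max)²).
n_e·A·C_max = 0.43 × 120 × 0.00044 = 0.02270 kg/m.
D = 0.76²/(4π × 680 × 0.02270²) = 0.131 m²/day.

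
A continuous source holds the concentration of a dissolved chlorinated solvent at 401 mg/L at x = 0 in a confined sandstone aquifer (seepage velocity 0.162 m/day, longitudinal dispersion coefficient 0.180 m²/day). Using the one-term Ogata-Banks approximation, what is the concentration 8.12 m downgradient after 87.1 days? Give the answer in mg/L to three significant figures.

For a continuous step input, C/C₀ ≈ ½·erfc((x−vt)/(2√(Dt))).
vt = 0.162 × 87.1 = 14.1102 m and 2√(Dt) = 2√(0.180 × 87.1) = 7.919 m.
Argument (x−vt)/(2√(Dt)) = (8.12 − 14.1102)/7.919 = -0.7564; ½·erfc(-0.7564) = 0.8576.
C = 401 × 0.8576 = 344 mg/L.

344 mg/L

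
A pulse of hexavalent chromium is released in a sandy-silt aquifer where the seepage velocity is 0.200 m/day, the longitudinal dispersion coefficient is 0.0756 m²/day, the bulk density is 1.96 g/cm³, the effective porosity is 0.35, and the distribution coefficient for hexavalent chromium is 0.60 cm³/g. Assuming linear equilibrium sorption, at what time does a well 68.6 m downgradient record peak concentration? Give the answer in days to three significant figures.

Retardation factor R = 1 + ρ_b·K_d/n = 1 + 1.96 × 0.60/0.35 = 4.360.
Sorption retards both mechanisms: v_R = v/R = 0.04587 m/day, D_R = D/R = 0.01734 m²/day.
Peak time from v_R²t² + 2D_R t − x² = 0: t = (√(D_R² + v_R²x²) − D_R)/v_R².
√(D_R² + v_R²x²) = √(0.01734² + 0.04587² × 68.6²) = 3.147; v_R² = 0.002104.
t = (3.147 − 0.01734)/0.002104 = 1490 days.

1490 days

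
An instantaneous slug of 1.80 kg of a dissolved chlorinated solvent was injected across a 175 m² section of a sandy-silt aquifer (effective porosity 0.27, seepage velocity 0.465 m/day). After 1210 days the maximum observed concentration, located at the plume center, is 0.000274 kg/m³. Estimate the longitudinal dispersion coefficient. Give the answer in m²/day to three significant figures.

At the plume center C_max = M/(n_e·A·√(4πDt)), so D = M²/(4πt·(n_e·A·C_max)²).
n_e·A·C_max = 0.27 × 175 × 0.000274 = 0.01295 kg/m.
D = 1.80²/(4π × 1210 × 0.01295²) = 1.27 m²/day.

1.27 m²/day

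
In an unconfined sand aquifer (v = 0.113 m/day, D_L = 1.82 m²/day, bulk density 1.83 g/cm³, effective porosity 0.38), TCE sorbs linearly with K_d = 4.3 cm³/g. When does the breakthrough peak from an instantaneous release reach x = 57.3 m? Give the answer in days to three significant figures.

Retardation factor R = 1 + ρ_b·K_d/n = 1 + 1.83 × 4.3/0.38 = 21.71.
Sorption retards both mechanisms: v_R = v/R = 0.005205 m/day, D_R = D/R = 0.08383 m²/day.
Peak time from v_R²t² + 2D_R t − x² = 0: t = (√(D_R² + v_R²x²) − D_R)/v_R².
√(D_R² + v_R²x²) = √(0.08383² + 0.005205² × 57.3²) = 0.3098; v_R² = 2.709e-05.
t = (0.3098 − 0.08383)/2.709e-05 = 8340 days.

8340 days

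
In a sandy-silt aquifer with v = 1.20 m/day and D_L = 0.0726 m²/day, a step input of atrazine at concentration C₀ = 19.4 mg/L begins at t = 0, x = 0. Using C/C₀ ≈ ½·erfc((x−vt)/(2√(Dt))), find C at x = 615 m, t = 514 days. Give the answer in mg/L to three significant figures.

For a continuous step input, C/C₀ ≈ ½·erfc((x−vt)/(2√(Dt))).
vt = 1.20 × 514 = 616.8 m and 2√(Dt) = 2√(0.0726 × 514) = 12.22 m.
Argument (x−vt)/(2√(Dt)) = (615 − 616.8)/12.22 = -0.1473; ½·erfc(-0.1473) = 0.5825.
C = 19.4 × 0.5825 = 11.3 mg/L.

11.3 mg/L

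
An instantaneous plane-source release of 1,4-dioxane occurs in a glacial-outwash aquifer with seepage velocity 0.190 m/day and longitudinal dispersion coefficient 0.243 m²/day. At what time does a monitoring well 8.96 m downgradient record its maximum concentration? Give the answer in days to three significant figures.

For the 1D instantaneous-source solution, setting ∂C/∂t = 0 at fixed x gives v²t² + 2Dt − x² = 0, so t = (√(D² + v²x²) − D)/v².
√(D² + v²x²) = √(0.243² + 0.190² × 8.96²) = 1.720; v² = 0.0361.
t = (1.720 − 0.243)/0.0361 = 40.9 days (vs. the pure-advection estimate x/v = 47.2 d).

40.9 days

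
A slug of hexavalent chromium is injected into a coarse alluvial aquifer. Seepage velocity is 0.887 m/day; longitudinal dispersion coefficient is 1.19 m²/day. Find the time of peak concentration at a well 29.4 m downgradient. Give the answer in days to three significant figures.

31.7 days

For the 1D instantaneous-source solution, setting ∂C/∂t = 0 at fixed x gives v²t² + 2Dt − x² = 0, so t = (√(D² + v²x²) − D)/v².
√(D² + v²x²) = √(1.19² + 0.887² × 29.4²) = 26.10; v² = 0.786769.
t = (26.10 − 1.19)/0.786769 = 31.7 days (vs. the pure-advection estimate x/v = 33.1 d).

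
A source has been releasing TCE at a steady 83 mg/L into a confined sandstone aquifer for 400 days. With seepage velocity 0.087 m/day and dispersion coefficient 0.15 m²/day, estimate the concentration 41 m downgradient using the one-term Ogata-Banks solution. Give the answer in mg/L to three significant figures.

23.7 mg/L

For a continuous step input, C/C₀ ≈ ½·erfc((x−vt)/(2√(Dt))).
vt = 0.087 × 400 = 34.8 m and 2√(Dt) = 2√(0.15 × 400) = 15.49 m.
Argument (x−vt)/(2√(Dt)) = (41 − 34.8)/15.49 = 0.4003; ½·erfc(0.4003) = 0.2857.
C = 83 × 0.2857 = 23.7 mg/L.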